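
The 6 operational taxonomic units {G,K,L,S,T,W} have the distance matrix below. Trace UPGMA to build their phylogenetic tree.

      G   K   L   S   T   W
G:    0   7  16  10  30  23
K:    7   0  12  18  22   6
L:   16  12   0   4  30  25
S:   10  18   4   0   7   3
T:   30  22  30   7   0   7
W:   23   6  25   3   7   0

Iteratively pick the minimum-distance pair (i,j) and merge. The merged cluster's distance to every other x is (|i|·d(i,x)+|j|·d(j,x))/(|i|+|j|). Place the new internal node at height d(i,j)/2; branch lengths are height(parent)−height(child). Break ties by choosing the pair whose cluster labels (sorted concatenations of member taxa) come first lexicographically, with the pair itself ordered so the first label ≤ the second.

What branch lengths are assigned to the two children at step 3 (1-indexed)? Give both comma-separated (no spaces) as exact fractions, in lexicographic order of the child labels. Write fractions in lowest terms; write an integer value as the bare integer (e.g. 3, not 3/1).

step 1: merge (S,W) at d=3; branch lengths S→3/2, W→3/2; new cluster SW
  updated: d(G,SW)=33/2, d(K,SW)=12, d(L,SW)=29/2, d(SW,T)=7
step 2: merge (G,K) at d=7; branch lengths G→7/2, K→7/2; new cluster GK
  updated: d(GK,L)=14, d(GK,SW)=57/4, d(GK,T)=26
step 3: merge (SW,T) at d=7; branch lengths SW→2, T→7/2; new cluster STW
  updated: d(GK,STW)=109/6, d(L,STW)=59/3
step 4: merge (GK,L) at d=14; branch lengths GK→7/2, L→7; new cluster GKL
  updated: d(GKL,STW)=56/3
step 5: merge (GKL,STW) at d=56/3; branch lengths GKL→7/3, STW→35/6; new cluster GKLSTW
final tree: (((G:7/2,K:7/2):7/2,L:7):7/3,((S:3/2,W:3/2):2,T:7/2):35/6)
total length: 205/6

2,7/2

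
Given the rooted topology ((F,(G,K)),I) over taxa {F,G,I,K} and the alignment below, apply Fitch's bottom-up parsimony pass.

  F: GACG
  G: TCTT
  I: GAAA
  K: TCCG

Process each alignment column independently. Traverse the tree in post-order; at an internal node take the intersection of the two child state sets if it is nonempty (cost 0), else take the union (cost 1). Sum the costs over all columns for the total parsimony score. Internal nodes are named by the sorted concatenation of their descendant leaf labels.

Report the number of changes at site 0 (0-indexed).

site 0, node GK: G={T} ∩ K={T} → {T} (+0)
site 0, node FGK: F={G} ∪ GK={T} → {G,T} (+1)
site 0, node FGIK: FGK={G,T} ∩ I={G} → {G} (+0)
site 1, node GK: G={C} ∩ K={C} → {C} (+0)
site 1, node FGK: F={A} ∪ GK={C} → {A,C} (+1)
site 1, node FGIK: FGK={A,C} ∩ I={A} → {A} (+0)
site 2, node GK: G={T} ∪ K={C} → {C,T} (+1)
site 2, node FGK: F={C} ∩ GK={C,T} → {C} (+0)
site 2, node FGIK: FGK={C} ∪ I={A} → {A,C} (+1)
site 3, node GK: G={T} ∪ K={G} → {G,T} (+1)
site 3, node FGK: F={G} ∩ GK={G,T} → {G} (+0)
site 3, node FGIK: FGK={G} ∪ I={A} → {A,G} (+1)
per-site changes: [1, 1, 2, 2]; total = 6

1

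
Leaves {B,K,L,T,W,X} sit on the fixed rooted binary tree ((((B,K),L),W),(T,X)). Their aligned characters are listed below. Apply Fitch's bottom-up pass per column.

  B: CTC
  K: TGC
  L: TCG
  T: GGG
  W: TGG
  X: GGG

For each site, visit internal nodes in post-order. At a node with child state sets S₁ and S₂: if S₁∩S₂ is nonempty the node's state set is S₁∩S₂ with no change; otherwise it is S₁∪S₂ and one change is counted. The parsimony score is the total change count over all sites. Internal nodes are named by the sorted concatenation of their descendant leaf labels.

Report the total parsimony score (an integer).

5

[col 0] BK: children B:{C}, K:{T} ∪→ {C,T}; cost 1
[col 0] BKL: children BK:{C,T}, L:{T} ∩→ {T}; cost 0
[col 0] BKLW: children BKL:{T}, W:{T} ∩→ {T}; cost 0
[col 0] TX: children T:{G}, X:{G} ∩→ {G}; cost 0
[col 0] BKLTWX: children BKLW:{T}, TX:{G} ∪→ {G,T}; cost 1
[col 1] BK: children B:{T}, K:{G} ∪→ {G,T}; cost 1
[col 1] BKL: children BK:{G,T}, L:{C} ∪→ {C,G,T}; cost 1
[col 1] BKLW: children BKL:{C,G,T}, W:{G} ∩→ {G}; cost 0
[col 1] TX: children T:{G}, X:{G} ∩→ {G}; cost 0
[col 1] BKLTWX: children BKLW:{G}, TX:{G} ∩→ {G}; cost 0
[col 2] BK: children B:{C}, K:{C} ∩→ {C}; cost 0
[col 2] BKL: children BK:{C}, L:{G} ∪→ {C,G}; cost 1
[col 2] BKLW: children BKL:{C,G}, W:{G} ∩→ {G}; cost 0
[col 2] TX: children T:{G}, X:{G} ∩→ {G}; cost 0
[col 2] BKLTWX: children BKLW:{G}, TX:{G} ∩→ {G}; cost 0
per-site changes: [2, 2, 1]; total = 5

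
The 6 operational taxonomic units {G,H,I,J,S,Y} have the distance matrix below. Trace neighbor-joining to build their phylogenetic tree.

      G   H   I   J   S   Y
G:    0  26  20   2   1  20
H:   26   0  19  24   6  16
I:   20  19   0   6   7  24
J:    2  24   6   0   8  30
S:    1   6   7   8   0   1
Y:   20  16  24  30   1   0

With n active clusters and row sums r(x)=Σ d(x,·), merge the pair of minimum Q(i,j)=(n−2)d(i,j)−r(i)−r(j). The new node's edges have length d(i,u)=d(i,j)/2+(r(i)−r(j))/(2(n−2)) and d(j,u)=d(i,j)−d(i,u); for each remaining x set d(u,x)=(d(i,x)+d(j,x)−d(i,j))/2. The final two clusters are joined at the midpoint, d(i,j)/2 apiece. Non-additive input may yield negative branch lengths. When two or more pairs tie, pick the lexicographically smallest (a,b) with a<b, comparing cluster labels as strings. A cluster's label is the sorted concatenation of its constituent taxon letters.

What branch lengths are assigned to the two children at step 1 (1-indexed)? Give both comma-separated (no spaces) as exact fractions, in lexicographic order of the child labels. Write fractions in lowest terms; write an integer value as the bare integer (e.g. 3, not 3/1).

7/8,9/8

step 1: merge (G,J) at d=2, Q=-131; branch lengths G→7/8, J→9/8; new cluster GJ
  updated: d(GJ,H)=24, d(GJ,I)=12, d(GJ,S)=7/2, d(GJ,Y)=24
step 2: merge (GJ,I) at d=12, Q=-179/2; branch lengths GJ→25/4, I→23/4; new cluster GIJ
  updated: d(GIJ,H)=31/2, d(GIJ,S)=-3/4, d(GIJ,Y)=18
step 3: merge (GIJ,S) at d=-3/4, Q=-81/2; branch lengths GIJ→25/4, S→-7; new cluster GIJS
  updated: d(GIJS,H)=89/8, d(GIJS,Y)=79/8
step 4: merge (GIJS,H) at d=89/8, Q=-37; branch lengths GIJS→5/2, H→69/8; new cluster GHIJS
  updated: d(GHIJS,Y)=59/8
step 5: merge (GHIJS,Y) at d=59/8; branch lengths GHIJS→59/16, Y→59/16; new cluster GHIJSY
final tree: (((((G:7/8,J:9/8):25/4,I:23/4):25/4,S:-7):5/2,H:69/8):59/16,Y:59/16)
total length: 127/4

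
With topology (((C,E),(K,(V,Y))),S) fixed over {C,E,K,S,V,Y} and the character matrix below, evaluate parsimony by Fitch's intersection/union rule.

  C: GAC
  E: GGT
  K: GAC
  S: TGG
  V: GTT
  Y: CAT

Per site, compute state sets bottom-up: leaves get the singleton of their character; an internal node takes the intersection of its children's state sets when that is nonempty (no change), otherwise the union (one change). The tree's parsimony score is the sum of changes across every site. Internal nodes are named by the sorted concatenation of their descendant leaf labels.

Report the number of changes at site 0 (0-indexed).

site 0, node CE: C={G} ∩ E={G} → {G} (+0)
site 0, node VY: V={G} ∪ Y={C} → {C,G} (+1)
site 0, node KVY: K={G} ∩ VY={C,G} → {G} (+0)
site 0, node CEKVY: CE={G} ∩ KVY={G} → {G} (+0)
site 0, node CEKSVY: CEKVY={G} ∪ S={T} → {G,T} (+1)
site 1, node CE: C={A} ∪ E={G} → {A,G} (+1)
site 1, node VY: V={T} ∪ Y={A} → {A,T} (+1)
site 1, node KVY: K={A} ∩ VY={A,T} → {A} (+0)
site 1, node CEKVY: CE={A,G} ∩ KVY={A} → {A} (+0)
site 1, node CEKSVY: CEKVY={A} ∪ S={G} → {A,G} (+1)
site 2, node CE: C={C} ∪ E={T} → {C,T} (+1)
site 2, node VY: V={T} ∩ Y={T} → {T} (+0)
site 2, node KVY: K={C} ∪ VY={T} → {C,T} (+1)
site 2, node CEKVY: CE={C,T} ∩ KVY={C,T} → {C,T} (+0)
site 2, node CEKSVY: CEKVY={C,T} ∪ S={G} → {C,G,T} (+1)
per-site changes: [2, 3, 3]; total = 8

2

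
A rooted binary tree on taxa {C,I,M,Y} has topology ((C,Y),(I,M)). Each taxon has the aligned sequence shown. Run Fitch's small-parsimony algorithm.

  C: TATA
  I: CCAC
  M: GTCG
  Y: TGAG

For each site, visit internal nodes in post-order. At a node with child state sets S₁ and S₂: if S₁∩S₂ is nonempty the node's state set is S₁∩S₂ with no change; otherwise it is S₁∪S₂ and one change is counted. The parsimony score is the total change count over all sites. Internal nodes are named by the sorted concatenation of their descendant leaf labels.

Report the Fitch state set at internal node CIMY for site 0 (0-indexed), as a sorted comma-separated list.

C,G,T

CY@0: {T} ∩ {T} = {T} (intersection, +0)
IM@0: {C} ∪ {G} = {C,G} (union, +1)
CIMY@0: {T} ∪ {C,G} = {C,G,T} (union, +1)
CY@1: {A} ∪ {G} = {A,G} (union, +1)
IM@1: {C} ∪ {T} = {C,T} (union, +1)
CIMY@1: {A,G} ∪ {C,T} = {A,C,G,T} (union, +1)
CY@2: {T} ∪ {A} = {A,T} (union, +1)
IM@2: {A} ∪ {C} = {A,C} (union, +1)
CIMY@2: {A,T} ∩ {A,C} = {A} (intersection, +0)
CY@3: {A} ∪ {G} = {A,G} (union, +1)
IM@3: {C} ∪ {G} = {C,G} (union, +1)
CIMY@3: {A,G} ∩ {C,G} = {G} (intersection, +0)
per-site changes: [2, 3, 2, 2]; total = 9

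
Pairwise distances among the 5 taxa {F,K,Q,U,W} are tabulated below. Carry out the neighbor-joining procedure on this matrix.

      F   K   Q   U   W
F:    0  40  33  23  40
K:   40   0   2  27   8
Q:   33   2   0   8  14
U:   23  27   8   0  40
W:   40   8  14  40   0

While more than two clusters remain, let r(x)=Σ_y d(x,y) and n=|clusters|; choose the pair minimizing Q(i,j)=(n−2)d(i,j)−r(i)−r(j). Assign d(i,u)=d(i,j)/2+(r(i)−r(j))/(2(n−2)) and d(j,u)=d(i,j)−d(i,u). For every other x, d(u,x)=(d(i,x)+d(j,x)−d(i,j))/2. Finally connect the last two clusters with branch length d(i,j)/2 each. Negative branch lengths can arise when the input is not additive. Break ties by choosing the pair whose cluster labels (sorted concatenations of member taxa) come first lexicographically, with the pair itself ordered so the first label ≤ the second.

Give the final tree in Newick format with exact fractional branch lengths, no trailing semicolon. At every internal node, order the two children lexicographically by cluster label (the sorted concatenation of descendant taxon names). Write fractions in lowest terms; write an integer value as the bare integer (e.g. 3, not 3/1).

1. join F+U (d=23, Q=-165) ⇒ FU; edges |F|=107/6, |U|=31/6
  updated: d(FU,K)=22, d(FU,Q)=9, d(FU,W)=57/2
2. join FU+Q (d=9, Q=-133/2) ⇒ FQU; edges |FU|=105/8, |Q|=-33/8
  updated: d(FQU,K)=15/2, d(FQU,W)=67/4
3. join FQU+K (d=15/2, Q=-129/4) ⇒ FKQU; edges |FQU|=65/8, |K|=-5/8
  updated: d(FKQU,W)=69/8
4. join FKQU+W (d=69/8) ⇒ FKQUW; edges |FKQU|=69/16, |W|=69/16
final tree: ((((F:107/6,U:31/6):105/8,Q:-33/8):65/8,K:-5/8):69/16,W:69/16)
total length: 385/8

((((F:107/6,U:31/6):105/8,Q:-33/8):65/8,K:-5/8):69/16,W:69/16)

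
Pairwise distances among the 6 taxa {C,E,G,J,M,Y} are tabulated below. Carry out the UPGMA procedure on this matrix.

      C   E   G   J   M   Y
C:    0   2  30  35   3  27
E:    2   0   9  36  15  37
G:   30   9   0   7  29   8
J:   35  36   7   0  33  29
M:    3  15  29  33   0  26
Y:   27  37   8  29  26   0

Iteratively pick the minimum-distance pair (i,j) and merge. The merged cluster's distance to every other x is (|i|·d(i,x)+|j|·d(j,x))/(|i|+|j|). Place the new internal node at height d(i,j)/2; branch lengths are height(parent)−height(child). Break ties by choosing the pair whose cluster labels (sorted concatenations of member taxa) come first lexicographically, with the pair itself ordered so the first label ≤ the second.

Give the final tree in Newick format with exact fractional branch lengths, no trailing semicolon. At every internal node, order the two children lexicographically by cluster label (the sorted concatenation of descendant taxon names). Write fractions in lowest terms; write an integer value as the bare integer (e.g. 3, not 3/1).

(((C:1,E:1):7/2,M:9/2):181/18,((G:7/2,J:7/2):23/4,Y:37/4):191/36)

1. join C+E (d=2) ⇒ CE; edges |C|=1, |E|=1
  updated: d(CE,G)=39/2, d(CE,J)=71/2, d(CE,M)=9, d(CE,Y)=32
2. join G+J (d=7) ⇒ GJ; edges |G|=7/2, |J|=7/2
  updated: d(CE,GJ)=55/2, d(GJ,M)=31, d(GJ,Y)=37/2
3. join CE+M (d=9) ⇒ CEM; edges |CE|=7/2, |M|=9/2
  updated: d(CEM,GJ)=86/3, d(CEM,Y)=30
4. join GJ+Y (d=37/2) ⇒ GJY; edges |GJ|=23/4, |Y|=37/4
  updated: d(CEM,GJY)=262/9
5. join CEM+GJY (d=262/9) ⇒ CEGJMY; edges |CEM|=181/18, |GJY|=191/36
final tree: (((C:1,E:1):7/2,M:9/2):181/18,((G:7/2,J:7/2):23/4,Y:37/4):191/36)
total length: 1705/36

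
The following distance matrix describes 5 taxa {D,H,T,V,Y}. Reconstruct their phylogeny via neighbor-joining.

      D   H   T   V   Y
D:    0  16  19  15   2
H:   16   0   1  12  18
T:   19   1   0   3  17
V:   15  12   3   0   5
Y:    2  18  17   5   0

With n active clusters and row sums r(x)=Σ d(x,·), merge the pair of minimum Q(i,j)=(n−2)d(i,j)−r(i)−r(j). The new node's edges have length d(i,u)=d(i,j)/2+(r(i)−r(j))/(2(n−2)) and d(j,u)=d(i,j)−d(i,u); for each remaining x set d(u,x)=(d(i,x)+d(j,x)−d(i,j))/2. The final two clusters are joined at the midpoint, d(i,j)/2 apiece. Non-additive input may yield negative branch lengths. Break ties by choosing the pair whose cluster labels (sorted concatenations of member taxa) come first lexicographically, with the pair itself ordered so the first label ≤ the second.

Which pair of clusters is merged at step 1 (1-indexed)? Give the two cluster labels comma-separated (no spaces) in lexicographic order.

step 1: merge (D,Y) at d=2, Q=-88; branch lengths D→8/3, Y→-2/3; new cluster DY
  updated: d(DY,H)=16, d(DY,T)=17, d(DY,V)=9
step 2: merge (DY,V) at d=9, Q=-48; branch lengths DY→9, V→0; new cluster DVY
  updated: d(DVY,H)=19/2, d(DVY,T)=11/2
step 3: merge (DVY,H) at d=19/2, Q=-16; branch lengths DVY→7, H→5/2; new cluster DHVY
  updated: d(DHVY,T)=-3/2
step 4: merge (DHVY,T) at d=-3/2; branch lengths DHVY→-3/4, T→-3/4; new cluster DHTVY
final tree: ((((D:8/3,Y:-2/3):9,V:0):7,H:5/2):-3/4,T:-3/4)
total length: 19

D,Y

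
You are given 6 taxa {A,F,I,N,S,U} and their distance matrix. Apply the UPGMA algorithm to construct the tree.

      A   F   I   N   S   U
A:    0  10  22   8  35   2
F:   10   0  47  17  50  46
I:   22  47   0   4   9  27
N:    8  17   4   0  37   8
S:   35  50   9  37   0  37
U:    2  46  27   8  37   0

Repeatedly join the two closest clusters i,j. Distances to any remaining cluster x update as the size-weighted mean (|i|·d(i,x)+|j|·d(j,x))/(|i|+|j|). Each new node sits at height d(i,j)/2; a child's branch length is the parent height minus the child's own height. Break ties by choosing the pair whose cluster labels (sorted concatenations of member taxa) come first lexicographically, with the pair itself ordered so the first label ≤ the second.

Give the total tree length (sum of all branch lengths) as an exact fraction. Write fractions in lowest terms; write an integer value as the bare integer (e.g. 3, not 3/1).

479/8

iteration 1: select A,U (d=2); attach at lengths (1, 1); label the merged cluster AU
  updated: d(AU,F)=28, d(AU,I)=49/2, d(AU,N)=8, d(AU,S)=36
iteration 2: select I,N (d=4); attach at lengths (2, 2); label the merged cluster IN
  updated: d(AU,IN)=65/4, d(F,IN)=32, d(IN,S)=23
iteration 3: select AU,IN (d=65/4); attach at lengths (57/8, 49/8); label the merged cluster AINU
  updated: d(AINU,F)=30, d(AINU,S)=59/2
iteration 4: select AINU,S (d=59/2); attach at lengths (53/8, 59/4); label the merged cluster AINSU
  updated: d(AINSU,F)=34
iteration 5: select AINSU,F (d=34); attach at lengths (9/4, 17); label the merged cluster AFINSU
final tree: ((((A:1,U:1):57/8,(I:2,N:2):49/8):53/8,S:59/4):9/4,F:17)
total length: 479/8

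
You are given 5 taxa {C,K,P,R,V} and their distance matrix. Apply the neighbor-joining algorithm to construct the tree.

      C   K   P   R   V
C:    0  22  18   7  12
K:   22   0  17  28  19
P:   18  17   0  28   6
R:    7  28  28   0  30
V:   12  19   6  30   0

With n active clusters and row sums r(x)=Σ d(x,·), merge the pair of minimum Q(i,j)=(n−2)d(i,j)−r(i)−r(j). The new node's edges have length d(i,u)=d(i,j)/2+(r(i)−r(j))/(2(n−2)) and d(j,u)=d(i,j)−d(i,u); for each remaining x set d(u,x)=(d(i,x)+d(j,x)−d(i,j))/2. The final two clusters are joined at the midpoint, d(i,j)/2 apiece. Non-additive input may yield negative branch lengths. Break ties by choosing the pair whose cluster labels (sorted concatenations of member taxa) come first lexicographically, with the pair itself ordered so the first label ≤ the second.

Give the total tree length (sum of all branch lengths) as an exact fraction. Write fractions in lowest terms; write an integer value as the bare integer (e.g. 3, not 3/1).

iteration 1: select C,R (d=7, Q=-131); attach at lengths (-13/6, 55/6); label the merged cluster CR
  updated: d(CR,K)=43/2, d(CR,P)=39/2, d(CR,V)=35/2
iteration 2: select CR,K (d=43/2, Q=-73); attach at lengths (11, 21/2); label the merged cluster CKR
  updated: d(CKR,P)=15/2, d(CKR,V)=15/2
iteration 3: select CKR,P (d=15/2, Q=-21); attach at lengths (9/2, 3); label the merged cluster CKPR
  updated: d(CKPR,V)=3
iteration 4: select CKPR,V (d=3); attach at lengths (3/2, 3/2); label the merged cluster CKPRV
final tree: ((((C:-13/6,R:55/6):11,K:21/2):9/2,P:3):3/2,V:3/2)
total length: 39

39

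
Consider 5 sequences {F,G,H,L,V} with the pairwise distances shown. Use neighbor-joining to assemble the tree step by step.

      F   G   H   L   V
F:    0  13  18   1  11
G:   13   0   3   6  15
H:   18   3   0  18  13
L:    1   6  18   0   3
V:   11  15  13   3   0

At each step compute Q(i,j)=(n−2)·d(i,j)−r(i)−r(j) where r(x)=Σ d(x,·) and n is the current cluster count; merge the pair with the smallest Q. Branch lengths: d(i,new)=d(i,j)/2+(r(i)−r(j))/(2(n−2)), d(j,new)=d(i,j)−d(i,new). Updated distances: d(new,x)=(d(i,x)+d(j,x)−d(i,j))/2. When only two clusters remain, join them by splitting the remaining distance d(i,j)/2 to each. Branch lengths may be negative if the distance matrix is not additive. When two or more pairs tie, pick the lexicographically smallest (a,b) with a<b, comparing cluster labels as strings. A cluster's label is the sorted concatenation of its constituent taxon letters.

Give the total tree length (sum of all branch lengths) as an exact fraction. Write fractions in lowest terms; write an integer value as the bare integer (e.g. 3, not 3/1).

155/8

iteration 1: select G,H (d=3, Q=-80); attach at lengths (-1, 4); label the merged cluster GH
  updated: d(F,GH)=14, d(GH,L)=21/2, d(GH,V)=25/2
iteration 2: select F,L (d=1, Q=-77/2); attach at lengths (27/8, -19/8); label the merged cluster FL
  updated: d(FL,GH)=47/4, d(FL,V)=13/2
iteration 3: select FL,GH (d=47/4, Q=-123/4); attach at lengths (23/8, 71/8); label the merged cluster FGHL
  updated: d(FGHL,V)=29/8
iteration 4: select FGHL,V (d=29/8); attach at lengths (29/16, 29/16); label the merged cluster FGHLV
final tree: (((F:27/8,L:-19/8):23/8,(G:-1,H:4):71/8):29/16,V:29/16)
total length: 155/8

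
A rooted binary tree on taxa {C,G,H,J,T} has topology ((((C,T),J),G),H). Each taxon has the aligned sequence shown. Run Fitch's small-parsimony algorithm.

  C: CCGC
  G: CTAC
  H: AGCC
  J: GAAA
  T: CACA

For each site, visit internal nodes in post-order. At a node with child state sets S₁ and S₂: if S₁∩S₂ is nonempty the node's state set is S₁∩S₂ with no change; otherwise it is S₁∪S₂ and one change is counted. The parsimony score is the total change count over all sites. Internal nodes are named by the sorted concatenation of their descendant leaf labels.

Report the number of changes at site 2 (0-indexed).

[col 0] CT: children C:{C}, T:{C} ∩→ {C}; cost 0
[col 0] CJT: children CT:{C}, J:{G} ∪→ {C,G}; cost 1
[col 0] CGJT: children CJT:{C,G}, G:{C} ∩→ {C}; cost 0
[col 0] CGHJT: children CGJT:{C}, H:{A} ∪→ {A,C}; cost 1
[col 1] CT: children C:{C}, T:{A} ∪→ {A,C}; cost 1
[col 1] CJT: children CT:{A,C}, J:{A} ∩→ {A}; cost 0
[col 1] CGJT: children CJT:{A}, G:{T} ∪→ {A,T}; cost 1
[col 1] CGHJT: children CGJT:{A,T}, H:{G} ∪→ {A,G,T}; cost 1
[col 2] CT: children C:{G}, T:{C} ∪→ {C,G}; cost 1
[col 2] CJT: children CT:{C,G}, J:{A} ∪→ {A,C,G}; cost 1
[col 2] CGJT: children CJT:{A,C,G}, G:{A} ∩→ {A}; cost 0
[col 2] CGHJT: children CGJT:{A}, H:{C} ∪→ {A,C}; cost 1
[col 3] CT: children C:{C}, T:{A} ∪→ {A,C}; cost 1
[col 3] CJT: children CT:{A,C}, J:{A} ∩→ {A}; cost 0
[col 3] CGJT: children CJT:{A}, G:{C} ∪→ {A,C}; cost 1
[col 3] CGHJT: children CGJT:{A,C}, H:{C} ∩→ {C}; cost 0
per-site changes: [2, 3, 3, 2]; total = 10

3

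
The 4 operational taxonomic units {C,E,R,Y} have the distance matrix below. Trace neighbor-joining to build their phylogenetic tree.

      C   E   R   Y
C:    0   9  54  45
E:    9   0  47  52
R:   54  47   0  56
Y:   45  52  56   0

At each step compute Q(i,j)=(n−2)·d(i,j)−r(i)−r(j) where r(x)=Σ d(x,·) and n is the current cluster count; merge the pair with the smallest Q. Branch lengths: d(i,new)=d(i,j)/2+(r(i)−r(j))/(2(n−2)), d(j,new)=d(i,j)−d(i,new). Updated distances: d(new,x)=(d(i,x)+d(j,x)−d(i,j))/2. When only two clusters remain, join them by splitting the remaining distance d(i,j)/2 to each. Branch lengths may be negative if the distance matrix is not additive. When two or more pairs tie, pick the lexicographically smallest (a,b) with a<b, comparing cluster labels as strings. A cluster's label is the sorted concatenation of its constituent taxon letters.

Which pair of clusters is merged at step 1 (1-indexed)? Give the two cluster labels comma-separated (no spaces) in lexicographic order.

C,E

step 1: merge (C,E) at d=9, Q=-198; branch lengths C→9/2, E→9/2; new cluster CE
  updated: d(CE,R)=46, d(CE,Y)=44
step 2: merge (CE,R) at d=46, Q=-146; branch lengths CE→17, R→29; new cluster CER
  updated: d(CER,Y)=27
step 3: merge (CER,Y) at d=27; branch lengths CER→27/2, Y→27/2; new cluster CERY
final tree: (((C:9/2,E:9/2):17,R:29):27/2,Y:27/2)
total length: 82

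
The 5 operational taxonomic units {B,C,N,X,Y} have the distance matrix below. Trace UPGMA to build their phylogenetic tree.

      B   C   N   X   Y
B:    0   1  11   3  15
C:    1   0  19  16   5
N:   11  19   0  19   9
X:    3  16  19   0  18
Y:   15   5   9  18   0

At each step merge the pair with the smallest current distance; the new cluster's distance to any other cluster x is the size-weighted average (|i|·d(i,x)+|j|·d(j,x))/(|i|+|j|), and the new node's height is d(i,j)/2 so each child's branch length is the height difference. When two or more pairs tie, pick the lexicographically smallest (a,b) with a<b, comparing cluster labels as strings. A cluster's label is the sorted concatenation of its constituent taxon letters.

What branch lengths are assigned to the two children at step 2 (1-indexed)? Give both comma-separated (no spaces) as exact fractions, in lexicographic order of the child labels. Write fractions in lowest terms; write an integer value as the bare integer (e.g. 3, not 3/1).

step 1: merge (B,C) at d=1; branch lengths B→1/2, C→1/2; new cluster BC
  updated: d(BC,N)=15, d(BC,X)=19/2, d(BC,Y)=10
step 2: merge (N,Y) at d=9; branch lengths N→9/2, Y→9/2; new cluster NY
  updated: d(BC,NY)=25/2, d(NY,X)=37/2
step 3: merge (BC,X) at d=19/2; branch lengths BC→17/4, X→19/4; new cluster BCX
  updated: d(BCX,NY)=29/2
step 4: merge (BCX,NY) at d=29/2; branch lengths BCX→5/2, NY→11/4; new cluster BCNXY
final tree: (((B:1/2,C:1/2):17/4,X:19/4):5/2,(N:9/2,Y:9/2):11/4)
total length: 97/4

9/2,9/2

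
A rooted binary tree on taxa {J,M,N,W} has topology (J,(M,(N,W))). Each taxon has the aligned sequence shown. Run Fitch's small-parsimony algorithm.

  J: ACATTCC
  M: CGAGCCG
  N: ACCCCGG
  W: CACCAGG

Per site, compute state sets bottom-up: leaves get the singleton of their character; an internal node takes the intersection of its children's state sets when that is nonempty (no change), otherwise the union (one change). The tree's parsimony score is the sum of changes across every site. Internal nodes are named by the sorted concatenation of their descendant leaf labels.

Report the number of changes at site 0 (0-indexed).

2

site 0, node NW: N={A} ∪ W={C} → {A,C} (+1)
site 0, node MNW: M={C} ∩ NW={A,C} → {C} (+0)
site 0, node JMNW: J={A} ∪ MNW={C} → {A,C} (+1)
site 1, node NW: N={C} ∪ W={A} → {A,C} (+1)
site 1, node MNW: M={G} ∪ NW={A,C} → {A,C,G} (+1)
site 1, node JMNW: J={C} ∩ MNW={A,C,G} → {C} (+0)
site 2, node NW: N={C} ∩ W={C} → {C} (+0)
site 2, node MNW: M={A} ∪ NW={C} → {A,C} (+1)
site 2, node JMNW: J={A} ∩ MNW={A,C} → {A} (+0)
site 3, node NW: N={C} ∩ W={C} → {C} (+0)
site 3, node MNW: M={G} ∪ NW={C} → {C,G} (+1)
site 3, node JMNW: J={T} ∪ MNW={C,G} → {C,G,T} (+1)
site 4, node NW: N={C} ∪ W={A} → {A,C} (+1)
site 4, node MNW: M={C} ∩ NW={A,C} → {C} (+0)
site 4, node JMNW: J={T} ∪ MNW={C} → {C,T} (+1)
site 5, node NW: N={G} ∩ W={G} → {G} (+0)
site 5, node MNW: M={C} ∪ NW={G} → {C,G} (+1)
site 5, node JMNW: J={C} ∩ MNW={C,G} → {C} (+0)
site 6, node NW: N={G} ∩ W={G} → {G} (+0)
site 6, node MNW: M={G} ∩ NW={G} → {G} (+0)
site 6, node JMNW: J={C} ∪ MNW={G} → {C,G} (+1)
per-site changes: [2, 2, 1, 2, 2, 1, 1]; total = 11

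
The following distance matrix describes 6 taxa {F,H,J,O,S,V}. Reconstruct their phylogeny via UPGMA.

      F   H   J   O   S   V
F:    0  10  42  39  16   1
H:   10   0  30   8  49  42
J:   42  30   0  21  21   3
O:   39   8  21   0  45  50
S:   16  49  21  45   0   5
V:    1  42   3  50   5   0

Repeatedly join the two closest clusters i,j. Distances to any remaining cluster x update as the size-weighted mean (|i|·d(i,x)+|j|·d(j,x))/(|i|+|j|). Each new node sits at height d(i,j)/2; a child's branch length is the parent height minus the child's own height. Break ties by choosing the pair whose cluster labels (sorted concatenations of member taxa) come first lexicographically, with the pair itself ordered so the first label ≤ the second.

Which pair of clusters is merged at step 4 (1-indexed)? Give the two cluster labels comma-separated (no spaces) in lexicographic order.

1. join F+V (d=1) ⇒ FV; edges |F|=1/2, |V|=1/2
  updated: d(FV,H)=26, d(FV,J)=45/2, d(FV,O)=89/2, d(FV,S)=21/2
2. join H+O (d=8) ⇒ HO; edges |H|=4, |O|=4
  updated: d(FV,HO)=141/4, d(HO,J)=51/2, d(HO,S)=47
3. join FV+S (d=21/2) ⇒ FSV; edges |FV|=19/4, |S|=21/4
  updated: d(FSV,HO)=235/6, d(FSV,J)=22
4. join FSV+J (d=22) ⇒ FJSV; edges |FSV|=23/4, |J|=11
  updated: d(FJSV,HO)=143/4
5. join FJSV+HO (d=143/4) ⇒ FHJOSV; edges |FJSV|=55/8, |HO|=111/8
final tree: ((((F:1/2,V:1/2):19/4,S:21/4):23/4,J:11):55/8,(H:4,O:4):111/8)
total length: 113/2

FSV,J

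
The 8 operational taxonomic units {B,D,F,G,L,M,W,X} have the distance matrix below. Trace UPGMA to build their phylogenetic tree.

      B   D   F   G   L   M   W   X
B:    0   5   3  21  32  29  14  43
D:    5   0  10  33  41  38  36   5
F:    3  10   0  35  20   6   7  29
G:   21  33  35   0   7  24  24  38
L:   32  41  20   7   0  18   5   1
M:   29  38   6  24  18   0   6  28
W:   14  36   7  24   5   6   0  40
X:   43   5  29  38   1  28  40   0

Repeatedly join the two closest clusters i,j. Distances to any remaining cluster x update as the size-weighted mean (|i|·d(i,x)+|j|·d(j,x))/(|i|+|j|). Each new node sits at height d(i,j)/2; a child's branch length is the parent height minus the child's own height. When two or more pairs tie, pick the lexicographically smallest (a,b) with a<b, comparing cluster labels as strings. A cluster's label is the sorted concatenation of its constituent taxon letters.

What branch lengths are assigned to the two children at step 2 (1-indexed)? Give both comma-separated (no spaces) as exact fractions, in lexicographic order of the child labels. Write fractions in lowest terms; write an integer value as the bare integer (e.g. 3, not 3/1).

iteration 1: select L,X (d=1); attach at lengths (1/2, 1/2); label the merged cluster LX
  updated: d(B,LX)=75/2, d(D,LX)=23, d(F,LX)=49/2, d(G,LX)=45/2, d(LX,M)=23, d(LX,W)=45/2
iteration 2: select B,F (d=3); attach at lengths (3/2, 3/2); label the merged cluster BF
  updated: d(BF,D)=15/2, d(BF,G)=28, d(BF,LX)=31, d(BF,M)=35/2, d(BF,W)=21/2
iteration 3: select M,W (d=6); attach at lengths (3, 3); label the merged cluster MW
  updated: d(BF,MW)=14, d(D,MW)=37, d(G,MW)=24, d(LX,MW)=91/4
iteration 4: select BF,D (d=15/2); attach at lengths (9/4, 15/4); label the merged cluster BDF
  updated: d(BDF,G)=89/3, d(BDF,LX)=85/3, d(BDF,MW)=65/3
iteration 5: select BDF,MW (d=65/3); attach at lengths (85/12, 47/6); label the merged cluster BDFMW
  updated: d(BDFMW,G)=137/5, d(BDFMW,LX)=261/10
iteration 6: select G,LX (d=45/2); attach at lengths (45/4, 43/4); label the merged cluster GLX
  updated: d(BDFMW,GLX)=398/15
iteration 7: select BDFMW,GLX (d=398/15); attach at lengths (73/30, 121/60); label the merged cluster BDFGLMWX
final tree: ((((B:3/2,F:3/2):9/4,D:15/4):85/12,(M:3,W:3):47/6):73/30,(G:45/4,(L:1/2,X:1/2):43/4):121/60)
total length: 1721/30

3/2,3/2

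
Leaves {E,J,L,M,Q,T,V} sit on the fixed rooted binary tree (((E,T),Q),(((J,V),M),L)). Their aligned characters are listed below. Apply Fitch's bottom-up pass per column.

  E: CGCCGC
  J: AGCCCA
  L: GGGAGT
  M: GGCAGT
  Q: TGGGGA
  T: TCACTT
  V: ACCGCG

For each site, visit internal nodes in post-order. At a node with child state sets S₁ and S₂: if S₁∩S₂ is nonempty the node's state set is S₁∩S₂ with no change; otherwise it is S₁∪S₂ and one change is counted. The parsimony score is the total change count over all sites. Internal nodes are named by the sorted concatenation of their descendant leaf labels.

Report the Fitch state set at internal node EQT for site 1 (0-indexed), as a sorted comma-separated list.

G

ET@0: {C} ∪ {T} = {C,T} (union, +1)
EQT@0: {C,T} ∩ {T} = {T} (intersection, +0)
JV@0: {A} ∩ {A} = {A} (intersection, +0)
JMV@0: {A} ∪ {G} = {A,G} (union, +1)
JLMV@0: {A,G} ∩ {G} = {G} (intersection, +0)
EJLMQTV@0: {T} ∪ {G} = {G,T} (union, +1)
ET@1: {G} ∪ {C} = {C,G} (union, +1)
EQT@1: {C,G} ∩ {G} = {G} (intersection, +0)
JV@1: {G} ∪ {C} = {C,G} (union, +1)
JMV@1: {C,G} ∩ {G} = {G} (intersection, +0)
JLMV@1: {G} ∩ {G} = {G} (intersection, +0)
EJLMQTV@1: {G} ∩ {G} = {G} (intersection, +0)
ET@2: {C} ∪ {A} = {A,C} (union, +1)
EQT@2: {A,C} ∪ {G} = {A,C,G} (union, +1)
JV@2: {C} ∩ {C} = {C} (intersection, +0)
JMV@2: {C} ∩ {C} = {C} (intersection, +0)
JLMV@2: {C} ∪ {G} = {C,G} (union, +1)
EJLMQTV@2: {A,C,G} ∩ {C,G} = {C,G} (intersection, +0)
ET@3: {C} ∩ {C} = {C} (intersection, +0)
EQT@3: {C} ∪ {G} = {C,G} (union, +1)
JV@3: {C} ∪ {G} = {C,G} (union, +1)
JMV@3: {C,G} ∪ {A} = {A,C,G} (union, +1)
JLMV@3: {A,C,G} ∩ {A} = {A} (intersection, +0)
EJLMQTV@3: {C,G} ∪ {A} = {A,C,G} (union, +1)
ET@4: {G} ∪ {T} = {G,T} (union, +1)
EQT@4: {G,T} ∩ {G} = {G} (intersection, +0)
JV@4: {C} ∩ {C} = {C} (intersection, +0)
JMV@4: {C} ∪ {G} = {C,G} (union, +1)
JLMV@4: {C,G} ∩ {G} = {G} (intersection, +0)
EJLMQTV@4: {G} ∩ {G} = {G} (intersection, +0)
ET@5: {C} ∪ {T} = {C,T} (union, +1)
EQT@5: {C,T} ∪ {A} = {A,C,T} (union, +1)
JV@5: {A} ∪ {G} = {A,G} (union, +1)
JMV@5: {A,G} ∪ {T} = {A,G,T} (union, +1)
JLMV@5: {A,G,T} ∩ {T} = {T} (intersection, +0)
EJLMQTV@5: {A,C,T} ∩ {T} = {T} (intersection, +0)
per-site changes: [3, 2, 3, 4, 2, 4]; total = 18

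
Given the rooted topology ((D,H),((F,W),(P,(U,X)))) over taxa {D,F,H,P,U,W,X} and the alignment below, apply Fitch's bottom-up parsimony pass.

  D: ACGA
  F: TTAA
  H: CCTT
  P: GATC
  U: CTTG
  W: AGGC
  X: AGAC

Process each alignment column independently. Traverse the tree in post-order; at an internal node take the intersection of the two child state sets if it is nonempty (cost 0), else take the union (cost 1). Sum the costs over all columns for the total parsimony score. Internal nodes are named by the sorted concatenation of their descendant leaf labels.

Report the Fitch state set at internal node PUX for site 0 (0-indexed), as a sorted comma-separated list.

DH@0: {A} ∪ {C} = {A,C} (union, +1)
FW@0: {T} ∪ {A} = {A,T} (union, +1)
UX@0: {C} ∪ {A} = {A,C} (union, +1)
PUX@0: {G} ∪ {A,C} = {A,C,G} (union, +1)
FPUWX@0: {A,T} ∩ {A,C,G} = {A} (intersection, +0)
DFHPUWX@0: {A,C} ∩ {A} = {A} (intersection, +0)
DH@1: {C} ∩ {C} = {C} (intersection, +0)
FW@1: {T} ∪ {G} = {G,T} (union, +1)
UX@1: {T} ∪ {G} = {G,T} (union, +1)
PUX@1: {A} ∪ {G,T} = {A,G,T} (union, +1)
FPUWX@1: {G,T} ∩ {A,G,T} = {G,T} (intersection, +0)
DFHPUWX@1: {C} ∪ {G,T} = {C,G,T} (union, +1)
DH@2: {G} ∪ {T} = {G,T} (union, +1)
FW@2: {A} ∪ {G} = {A,G} (union, +1)
UX@2: {T} ∪ {A} = {A,T} (union, +1)
PUX@2: {T} ∩ {A,T} = {T} (intersection, +0)
FPUWX@2: {A,G} ∪ {T} = {A,G,T} (union, +1)
DFHPUWX@2: {G,T} ∩ {A,G,T} = {G,T} (intersection, +0)
DH@3: {A} ∪ {T} = {A,T} (union, +1)
FW@3: {A} ∪ {C} = {A,C} (union, +1)
UX@3: {G} ∪ {C} = {C,G} (union, +1)
PUX@3: {C} ∩ {C,G} = {C} (intersection, +0)
FPUWX@3: {A,C} ∩ {C} = {C} (intersection, +0)
DFHPUWX@3: {A,T} ∪ {C} = {A,C,T} (union, +1)
per-site changes: [4, 4, 4, 4]; total = 16

A,C,G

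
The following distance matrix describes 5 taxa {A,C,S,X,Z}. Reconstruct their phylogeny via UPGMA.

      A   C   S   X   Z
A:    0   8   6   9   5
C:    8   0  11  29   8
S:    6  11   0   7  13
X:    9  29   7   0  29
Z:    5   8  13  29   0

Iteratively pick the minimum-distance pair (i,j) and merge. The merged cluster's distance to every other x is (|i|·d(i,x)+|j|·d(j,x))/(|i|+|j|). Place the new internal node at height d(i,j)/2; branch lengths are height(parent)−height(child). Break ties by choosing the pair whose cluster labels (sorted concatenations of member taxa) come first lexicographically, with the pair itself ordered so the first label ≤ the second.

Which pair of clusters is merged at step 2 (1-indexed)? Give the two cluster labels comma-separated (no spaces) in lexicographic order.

S,X

1. join A+Z (d=5) ⇒ AZ; edges |A|=5/2, |Z|=5/2
  updated: d(AZ,C)=8, d(AZ,S)=19/2, d(AZ,X)=19
2. join S+X (d=7) ⇒ SX; edges |S|=7/2, |X|=7/2
  updated: d(AZ,SX)=57/4, d(C,SX)=20
3. join AZ+C (d=8) ⇒ ACZ; edges |AZ|=3/2, |C|=4
  updated: d(ACZ,SX)=97/6
4. join ACZ+SX (d=97/6) ⇒ ACSXZ; edges |ACZ|=49/12, |SX|=55/12
final tree: (((A:5/2,Z:5/2):3/2,C:4):49/12,(S:7/2,X:7/2):55/12)
total length: 157/6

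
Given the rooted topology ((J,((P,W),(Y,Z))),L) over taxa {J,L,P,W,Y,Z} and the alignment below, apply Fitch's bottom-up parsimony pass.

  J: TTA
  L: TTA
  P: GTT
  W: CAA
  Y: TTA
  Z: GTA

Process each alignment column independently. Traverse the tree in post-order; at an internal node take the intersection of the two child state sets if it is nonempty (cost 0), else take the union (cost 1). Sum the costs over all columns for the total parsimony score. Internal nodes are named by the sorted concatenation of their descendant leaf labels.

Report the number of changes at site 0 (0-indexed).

PW@0: {G} ∪ {C} = {C,G} (union, +1)
YZ@0: {T} ∪ {G} = {G,T} (union, +1)
PWYZ@0: {C,G} ∩ {G,T} = {G} (intersection, +0)
JPWYZ@0: {T} ∪ {G} = {G,T} (union, +1)
JLPWYZ@0: {G,T} ∩ {T} = {T} (intersection, +0)
PW@1: {T} ∪ {A} = {A,T} (union, +1)
YZ@1: {T} ∩ {T} = {T} (intersection, +0)
PWYZ@1: {A,T} ∩ {T} = {T} (intersection, +0)
JPWYZ@1: {T} ∩ {T} = {T} (intersection, +0)
JLPWYZ@1: {T} ∩ {T} = {T} (intersection, +0)
PW@2: {T} ∪ {A} = {A,T} (union, +1)
YZ@2: {A} ∩ {A} = {A} (intersection, +0)
PWYZ@2: {A,T} ∩ {A} = {A} (intersection, +0)
JPWYZ@2: {A} ∩ {A} = {A} (intersection, +0)
JLPWYZ@2: {A} ∩ {A} = {A} (intersection, +0)
per-site changes: [3, 1, 1]; total = 5

3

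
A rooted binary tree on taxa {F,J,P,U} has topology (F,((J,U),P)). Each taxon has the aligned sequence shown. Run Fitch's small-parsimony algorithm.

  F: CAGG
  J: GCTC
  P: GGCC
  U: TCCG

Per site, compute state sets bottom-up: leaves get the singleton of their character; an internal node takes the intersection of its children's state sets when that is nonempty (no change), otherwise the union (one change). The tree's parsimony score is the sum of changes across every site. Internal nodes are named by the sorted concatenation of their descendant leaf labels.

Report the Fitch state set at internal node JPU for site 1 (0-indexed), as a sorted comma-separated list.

[col 0] JU: children J:{G}, U:{T} ∪→ {G,T}; cost 1
[col 0] JPU: children JU:{G,T}, P:{G} ∩→ {G}; cost 0
[col 0] FJPU: children F:{C}, JPU:{G} ∪→ {C,G}; cost 1
[col 1] JU: children J:{C}, U:{C} ∩→ {C}; cost 0
[col 1] JPU: children JU:{C}, P:{G} ∪→ {C,G}; cost 1
[col 1] FJPU: children F:{A}, JPU:{C,G} ∪→ {A,C,G}; cost 1
[col 2] JU: children J:{T}, U:{C} ∪→ {C,T}; cost 1
[col 2] JPU: children JU:{C,T}, P:{C} ∩→ {C}; cost 0
[col 2] FJPU: children F:{G}, JPU:{C} ∪→ {C,G}; cost 1
[col 3] JU: children J:{C}, U:{G} ∪→ {C,G}; cost 1
[col 3] JPU: children JU:{C,G}, P:{C} ∩→ {C}; cost 0
[col 3] FJPU: children F:{G}, JPU:{C} ∪→ {C,G}; cost 1
per-site changes: [2, 2, 2, 2]; total = 8

C,G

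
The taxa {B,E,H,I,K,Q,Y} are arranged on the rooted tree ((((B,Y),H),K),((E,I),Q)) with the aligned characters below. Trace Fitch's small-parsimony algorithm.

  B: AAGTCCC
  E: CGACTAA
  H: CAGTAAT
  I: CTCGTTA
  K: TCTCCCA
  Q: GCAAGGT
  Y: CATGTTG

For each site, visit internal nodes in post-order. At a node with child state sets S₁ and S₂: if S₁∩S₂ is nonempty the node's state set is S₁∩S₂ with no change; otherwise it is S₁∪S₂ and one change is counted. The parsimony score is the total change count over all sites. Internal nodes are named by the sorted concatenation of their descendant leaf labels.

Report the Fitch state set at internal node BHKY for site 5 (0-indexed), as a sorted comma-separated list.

site 0, node BY: B={A} ∪ Y={C} → {A,C} (+1)
site 0, node BHY: BY={A,C} ∩ H={C} → {C} (+0)
site 0, node BHKY: BHY={C} ∪ K={T} → {C,T} (+1)
site 0, node EI: E={C} ∩ I={C} → {C} (+0)
site 0, node EIQ: EI={C} ∪ Q={G} → {C,G} (+1)
site 0, node BEHIKQY: BHKY={C,T} ∩ EIQ={C,G} → {C} (+0)
site 1, node BY: B={A} ∩ Y={A} → {A} (+0)
site 1, node BHY: BY={A} ∩ H={A} → {A} (+0)
site 1, node BHKY: BHY={A} ∪ K={C} → {A,C} (+1)
site 1, node EI: E={G} ∪ I={T} → {G,T} (+1)
site 1, node EIQ: EI={G,T} ∪ Q={C} → {C,G,T} (+1)
site 1, node BEHIKQY: BHKY={A,C} ∩ EIQ={C,G,T} → {C} (+0)
site 2, node BY: B={G} ∪ Y={T} → {G,T} (+1)
site 2, node BHY: BY={G,T} ∩ H={G} → {G} (+0)
site 2, node BHKY: BHY={G} ∪ K={T} → {G,T} (+1)
site 2, node EI: E={A} ∪ I={C} → {A,C} (+1)
site 2, node EIQ: EI={A,C} ∩ Q={A} → {A} (+0)
site 2, node BEHIKQY: BHKY={G,T} ∪ EIQ={A} → {A,G,T} (+1)
site 3, node BY: B={T} ∪ Y={G} → {G,T} (+1)
site 3, node BHY: BY={G,T} ∩ H={T} → {T} (+0)
site 3, node BHKY: BHY={T} ∪ K={C} → {C,T} (+1)
site 3, node EI: E={C} ∪ I={G} → {C,G} (+1)
site 3, node EIQ: EI={C,G} ∪ Q={A} → {A,C,G} (+1)
site 3, node BEHIKQY: BHKY={C,T} ∩ EIQ={A,C,G} → {C} (+0)
site 4, node BY: B={C} ∪ Y={T} → {C,T} (+1)
site 4, node BHY: BY={C,T} ∪ H={A} → {A,C,T} (+1)
site 4, node BHKY: BHY={A,C,T} ∩ K={C} → {C} (+0)
site 4, node EI: E={T} ∩ I={T} → {T} (+0)
site 4, node EIQ: EI={T} ∪ Q={G} → {G,T} (+1)
site 4, node BEHIKQY: BHKY={C} ∪ EIQ={G,T} → {C,G,T} (+1)
site 5, node BY: B={C} ∪ Y={T} → {C,T} (+1)
site 5, node BHY: BY={C,T} ∪ H={A} → {A,C,T} (+1)
site 5, node BHKY: BHY={A,C,T} ∩ K={C} → {C} (+0)
site 5, node EI: E={A} ∪ I={T} → {A,T} (+1)
site 5, node EIQ: EI={A,T} ∪ Q={G} → {A,G,T} (+1)
site 5, node BEHIKQY: BHKY={C} ∪ EIQ={A,G,T} → {A,C,G,T} (+1)
site 6, node BY: B={C} ∪ Y={G} → {C,G} (+1)
site 6, node BHY: BY={C,G} ∪ H={T} → {C,G,T} (+1)
site 6, node BHKY: BHY={C,G,T} ∪ K={A} → {A,C,G,T} (+1)
site 6, node EI: E={A} ∩ I={A} → {A} (+0)
site 6, node EIQ: EI={A} ∪ Q={T} → {A,T} (+1)
site 6, node BEHIKQY: BHKY={A,C,G,T} ∩ EIQ={A,T} → {A,T} (+0)
per-site changes: [3, 3, 4, 4, 4, 5, 4]; total = 27

C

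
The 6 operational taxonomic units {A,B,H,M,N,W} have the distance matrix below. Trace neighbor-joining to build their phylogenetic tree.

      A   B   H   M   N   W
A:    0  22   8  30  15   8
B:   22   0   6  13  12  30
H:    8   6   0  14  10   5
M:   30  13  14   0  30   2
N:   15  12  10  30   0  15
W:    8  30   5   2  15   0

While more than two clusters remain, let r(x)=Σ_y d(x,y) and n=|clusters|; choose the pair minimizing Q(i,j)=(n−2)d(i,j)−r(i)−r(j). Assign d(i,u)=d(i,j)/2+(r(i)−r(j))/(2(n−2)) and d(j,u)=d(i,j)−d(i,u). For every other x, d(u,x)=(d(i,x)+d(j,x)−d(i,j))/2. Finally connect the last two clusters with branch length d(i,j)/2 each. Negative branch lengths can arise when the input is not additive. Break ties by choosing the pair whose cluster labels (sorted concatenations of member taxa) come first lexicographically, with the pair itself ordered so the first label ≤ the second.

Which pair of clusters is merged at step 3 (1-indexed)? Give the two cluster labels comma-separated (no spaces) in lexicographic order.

A,MW

iteration 1: select M,W (d=2, Q=-141); attach at lengths (37/8, -21/8); label the merged cluster MW
  updated: d(A,MW)=18, d(B,MW)=41/2, d(H,MW)=17/2, d(MW,N)=43/2
iteration 2: select B,N (d=12, Q=-83); attach at lengths (19/3, 17/3); label the merged cluster BN
  updated: d(A,BN)=25/2, d(BN,H)=2, d(BN,MW)=15
iteration 3: select A,MW (d=18, Q=-44); attach at lengths (33/4, 39/4); label the merged cluster AMW
  updated: d(AMW,BN)=19/4, d(AMW,H)=-3/4
iteration 4: select AMW,BN (d=19/4, Q=-6); attach at lengths (1, 15/4); label the merged cluster ABMNW
  updated: d(ABMNW,H)=-7/4
iteration 5: select ABMNW,H (d=-7/4); attach at lengths (-7/8, -7/8); label the merged cluster ABHMNW
final tree: (((A:33/4,(M:37/8,W:-21/8):39/4):1,(B:19/3,N:17/3):15/4):-7/8,H:-7/8)
total length: 35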